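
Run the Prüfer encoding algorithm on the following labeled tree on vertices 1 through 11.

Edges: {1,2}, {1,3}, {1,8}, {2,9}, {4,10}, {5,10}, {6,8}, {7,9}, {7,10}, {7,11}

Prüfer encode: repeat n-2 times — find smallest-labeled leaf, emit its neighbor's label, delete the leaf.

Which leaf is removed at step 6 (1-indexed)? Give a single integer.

Step 1: current leaves = {3,4,5,6,11}. Remove leaf 3 (neighbor: 1).
Step 2: current leaves = {4,5,6,11}. Remove leaf 4 (neighbor: 10).
Step 3: current leaves = {5,6,11}. Remove leaf 5 (neighbor: 10).
Step 4: current leaves = {6,10,11}. Remove leaf 6 (neighbor: 8).
Step 5: current leaves = {8,10,11}. Remove leaf 8 (neighbor: 1).
Step 6: current leaves = {1,10,11}. Remove leaf 1 (neighbor: 2).

Answer: 1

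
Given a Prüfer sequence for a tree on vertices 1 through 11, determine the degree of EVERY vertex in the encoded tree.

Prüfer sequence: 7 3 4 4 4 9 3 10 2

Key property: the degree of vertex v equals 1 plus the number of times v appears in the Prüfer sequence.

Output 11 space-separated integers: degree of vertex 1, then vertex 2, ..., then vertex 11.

p_1 = 7: count[7] becomes 1
p_2 = 3: count[3] becomes 1
p_3 = 4: count[4] becomes 1
p_4 = 4: count[4] becomes 2
p_5 = 4: count[4] becomes 3
p_6 = 9: count[9] becomes 1
p_7 = 3: count[3] becomes 2
p_8 = 10: count[10] becomes 1
p_9 = 2: count[2] becomes 1
Degrees (1 + count): deg[1]=1+0=1, deg[2]=1+1=2, deg[3]=1+2=3, deg[4]=1+3=4, deg[5]=1+0=1, deg[6]=1+0=1, deg[7]=1+1=2, deg[8]=1+0=1, deg[9]=1+1=2, deg[10]=1+1=2, deg[11]=1+0=1

Answer: 1 2 3 4 1 1 2 1 2 2 1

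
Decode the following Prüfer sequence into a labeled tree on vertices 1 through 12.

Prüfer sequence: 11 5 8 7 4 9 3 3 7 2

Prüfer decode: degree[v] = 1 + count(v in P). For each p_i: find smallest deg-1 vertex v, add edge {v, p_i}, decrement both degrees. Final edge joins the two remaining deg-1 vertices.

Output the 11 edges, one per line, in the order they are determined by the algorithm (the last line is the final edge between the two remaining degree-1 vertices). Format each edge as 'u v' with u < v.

Initial degrees: {1:1, 2:2, 3:3, 4:2, 5:2, 6:1, 7:3, 8:2, 9:2, 10:1, 11:2, 12:1}
Step 1: smallest deg-1 vertex = 1, p_1 = 11. Add edge {1,11}. Now deg[1]=0, deg[11]=1.
Step 2: smallest deg-1 vertex = 6, p_2 = 5. Add edge {5,6}. Now deg[6]=0, deg[5]=1.
Step 3: smallest deg-1 vertex = 5, p_3 = 8. Add edge {5,8}. Now deg[5]=0, deg[8]=1.
Step 4: smallest deg-1 vertex = 8, p_4 = 7. Add edge {7,8}. Now deg[8]=0, deg[7]=2.
Step 5: smallest deg-1 vertex = 10, p_5 = 4. Add edge {4,10}. Now deg[10]=0, deg[4]=1.
Step 6: smallest deg-1 vertex = 4, p_6 = 9. Add edge {4,9}. Now deg[4]=0, deg[9]=1.
Step 7: smallest deg-1 vertex = 9, p_7 = 3. Add edge {3,9}. Now deg[9]=0, deg[3]=2.
Step 8: smallest deg-1 vertex = 11, p_8 = 3. Add edge {3,11}. Now deg[11]=0, deg[3]=1.
Step 9: smallest deg-1 vertex = 3, p_9 = 7. Add edge {3,7}. Now deg[3]=0, deg[7]=1.
Step 10: smallest deg-1 vertex = 7, p_10 = 2. Add edge {2,7}. Now deg[7]=0, deg[2]=1.
Final: two remaining deg-1 vertices are 2, 12. Add edge {2,12}.

Answer: 1 11
5 6
5 8
7 8
4 10
4 9
3 9
3 11
3 7
2 7
2 12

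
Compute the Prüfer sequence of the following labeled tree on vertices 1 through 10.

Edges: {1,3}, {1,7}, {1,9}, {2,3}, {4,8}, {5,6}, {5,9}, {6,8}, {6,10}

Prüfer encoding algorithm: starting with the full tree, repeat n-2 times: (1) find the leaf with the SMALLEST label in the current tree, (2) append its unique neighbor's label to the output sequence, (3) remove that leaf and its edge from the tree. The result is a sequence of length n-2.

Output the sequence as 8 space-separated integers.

Answer: 3 1 8 1 9 6 5 6

Derivation:
Step 1: leaves = {2,4,7,10}. Remove smallest leaf 2, emit neighbor 3.
Step 2: leaves = {3,4,7,10}. Remove smallest leaf 3, emit neighbor 1.
Step 3: leaves = {4,7,10}. Remove smallest leaf 4, emit neighbor 8.
Step 4: leaves = {7,8,10}. Remove smallest leaf 7, emit neighbor 1.
Step 5: leaves = {1,8,10}. Remove smallest leaf 1, emit neighbor 9.
Step 6: leaves = {8,9,10}. Remove smallest leaf 8, emit neighbor 6.
Step 7: leaves = {9,10}. Remove smallest leaf 9, emit neighbor 5.
Step 8: leaves = {5,10}. Remove smallest leaf 5, emit neighbor 6.
Done: 2 vertices remain (6, 10). Sequence = [3 1 8 1 9 6 5 6]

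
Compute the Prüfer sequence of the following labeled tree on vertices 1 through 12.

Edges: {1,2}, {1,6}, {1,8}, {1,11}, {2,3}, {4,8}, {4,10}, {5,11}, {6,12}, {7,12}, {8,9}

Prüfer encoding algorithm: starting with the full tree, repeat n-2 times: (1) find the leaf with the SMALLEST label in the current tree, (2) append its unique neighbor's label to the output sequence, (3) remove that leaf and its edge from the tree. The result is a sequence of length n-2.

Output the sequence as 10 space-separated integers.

Step 1: leaves = {3,5,7,9,10}. Remove smallest leaf 3, emit neighbor 2.
Step 2: leaves = {2,5,7,9,10}. Remove smallest leaf 2, emit neighbor 1.
Step 3: leaves = {5,7,9,10}. Remove smallest leaf 5, emit neighbor 11.
Step 4: leaves = {7,9,10,11}. Remove smallest leaf 7, emit neighbor 12.
Step 5: leaves = {9,10,11,12}. Remove smallest leaf 9, emit neighbor 8.
Step 6: leaves = {10,11,12}. Remove smallest leaf 10, emit neighbor 4.
Step 7: leaves = {4,11,12}. Remove smallest leaf 4, emit neighbor 8.
Step 8: leaves = {8,11,12}. Remove smallest leaf 8, emit neighbor 1.
Step 9: leaves = {11,12}. Remove smallest leaf 11, emit neighbor 1.
Step 10: leaves = {1,12}. Remove smallest leaf 1, emit neighbor 6.
Done: 2 vertices remain (6, 12). Sequence = [2 1 11 12 8 4 8 1 1 6]

Answer: 2 1 11 12 8 4 8 1 1 6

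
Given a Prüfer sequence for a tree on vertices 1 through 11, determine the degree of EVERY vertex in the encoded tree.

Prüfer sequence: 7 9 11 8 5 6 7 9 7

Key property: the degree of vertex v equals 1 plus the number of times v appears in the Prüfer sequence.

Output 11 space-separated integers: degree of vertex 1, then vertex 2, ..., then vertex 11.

Answer: 1 1 1 1 2 2 4 2 3 1 2

Derivation:
p_1 = 7: count[7] becomes 1
p_2 = 9: count[9] becomes 1
p_3 = 11: count[11] becomes 1
p_4 = 8: count[8] becomes 1
p_5 = 5: count[5] becomes 1
p_6 = 6: count[6] becomes 1
p_7 = 7: count[7] becomes 2
p_8 = 9: count[9] becomes 2
p_9 = 7: count[7] becomes 3
Degrees (1 + count): deg[1]=1+0=1, deg[2]=1+0=1, deg[3]=1+0=1, deg[4]=1+0=1, deg[5]=1+1=2, deg[6]=1+1=2, deg[7]=1+3=4, deg[8]=1+1=2, deg[9]=1+2=3, deg[10]=1+0=1, deg[11]=1+1=2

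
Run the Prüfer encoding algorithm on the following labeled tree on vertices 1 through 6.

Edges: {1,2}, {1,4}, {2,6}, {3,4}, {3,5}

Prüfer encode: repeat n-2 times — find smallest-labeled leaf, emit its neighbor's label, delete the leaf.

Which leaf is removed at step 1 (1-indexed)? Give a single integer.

Answer: 5

Derivation:
Step 1: current leaves = {5,6}. Remove leaf 5 (neighbor: 3).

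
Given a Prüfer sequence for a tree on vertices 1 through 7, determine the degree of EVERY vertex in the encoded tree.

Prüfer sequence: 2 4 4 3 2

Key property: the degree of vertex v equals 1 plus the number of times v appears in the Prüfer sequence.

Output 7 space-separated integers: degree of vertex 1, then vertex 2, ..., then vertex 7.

Answer: 1 3 2 3 1 1 1

Derivation:
p_1 = 2: count[2] becomes 1
p_2 = 4: count[4] becomes 1
p_3 = 4: count[4] becomes 2
p_4 = 3: count[3] becomes 1
p_5 = 2: count[2] becomes 2
Degrees (1 + count): deg[1]=1+0=1, deg[2]=1+2=3, deg[3]=1+1=2, deg[4]=1+2=3, deg[5]=1+0=1, deg[6]=1+0=1, deg[7]=1+0=1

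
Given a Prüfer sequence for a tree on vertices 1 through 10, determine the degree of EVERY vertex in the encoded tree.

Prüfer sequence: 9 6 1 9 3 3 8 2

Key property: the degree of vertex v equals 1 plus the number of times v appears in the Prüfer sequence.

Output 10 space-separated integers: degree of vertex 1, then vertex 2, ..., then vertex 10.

p_1 = 9: count[9] becomes 1
p_2 = 6: count[6] becomes 1
p_3 = 1: count[1] becomes 1
p_4 = 9: count[9] becomes 2
p_5 = 3: count[3] becomes 1
p_6 = 3: count[3] becomes 2
p_7 = 8: count[8] becomes 1
p_8 = 2: count[2] becomes 1
Degrees (1 + count): deg[1]=1+1=2, deg[2]=1+1=2, deg[3]=1+2=3, deg[4]=1+0=1, deg[5]=1+0=1, deg[6]=1+1=2, deg[7]=1+0=1, deg[8]=1+1=2, deg[9]=1+2=3, deg[10]=1+0=1

Answer: 2 2 3 1 1 2 1 2 3 1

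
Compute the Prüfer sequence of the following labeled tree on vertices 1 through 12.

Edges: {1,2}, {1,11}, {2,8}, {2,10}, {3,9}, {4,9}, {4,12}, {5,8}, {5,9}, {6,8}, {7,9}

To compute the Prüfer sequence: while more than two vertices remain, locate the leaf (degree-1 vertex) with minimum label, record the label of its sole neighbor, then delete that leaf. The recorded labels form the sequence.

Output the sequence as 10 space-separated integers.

Answer: 9 8 9 2 1 2 8 5 9 4

Derivation:
Step 1: leaves = {3,6,7,10,11,12}. Remove smallest leaf 3, emit neighbor 9.
Step 2: leaves = {6,7,10,11,12}. Remove smallest leaf 6, emit neighbor 8.
Step 3: leaves = {7,10,11,12}. Remove smallest leaf 7, emit neighbor 9.
Step 4: leaves = {10,11,12}. Remove smallest leaf 10, emit neighbor 2.
Step 5: leaves = {11,12}. Remove smallest leaf 11, emit neighbor 1.
Step 6: leaves = {1,12}. Remove smallest leaf 1, emit neighbor 2.
Step 7: leaves = {2,12}. Remove smallest leaf 2, emit neighbor 8.
Step 8: leaves = {8,12}. Remove smallest leaf 8, emit neighbor 5.
Step 9: leaves = {5,12}. Remove smallest leaf 5, emit neighbor 9.
Step 10: leaves = {9,12}. Remove smallest leaf 9, emit neighbor 4.
Done: 2 vertices remain (4, 12). Sequence = [9 8 9 2 1 2 8 5 9 4]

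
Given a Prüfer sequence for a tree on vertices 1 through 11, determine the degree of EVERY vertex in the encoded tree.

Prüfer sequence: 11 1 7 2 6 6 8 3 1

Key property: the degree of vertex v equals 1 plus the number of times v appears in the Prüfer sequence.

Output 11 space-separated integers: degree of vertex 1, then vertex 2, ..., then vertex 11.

Answer: 3 2 2 1 1 3 2 2 1 1 2

Derivation:
p_1 = 11: count[11] becomes 1
p_2 = 1: count[1] becomes 1
p_3 = 7: count[7] becomes 1
p_4 = 2: count[2] becomes 1
p_5 = 6: count[6] becomes 1
p_6 = 6: count[6] becomes 2
p_7 = 8: count[8] becomes 1
p_8 = 3: count[3] becomes 1
p_9 = 1: count[1] becomes 2
Degrees (1 + count): deg[1]=1+2=3, deg[2]=1+1=2, deg[3]=1+1=2, deg[4]=1+0=1, deg[5]=1+0=1, deg[6]=1+2=3, deg[7]=1+1=2, deg[8]=1+1=2, deg[9]=1+0=1, deg[10]=1+0=1, deg[11]=1+1=2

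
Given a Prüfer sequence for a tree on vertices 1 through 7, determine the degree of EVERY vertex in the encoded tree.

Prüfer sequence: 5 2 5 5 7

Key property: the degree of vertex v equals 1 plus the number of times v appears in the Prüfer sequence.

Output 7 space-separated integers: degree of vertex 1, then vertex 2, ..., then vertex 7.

p_1 = 5: count[5] becomes 1
p_2 = 2: count[2] becomes 1
p_3 = 5: count[5] becomes 2
p_4 = 5: count[5] becomes 3
p_5 = 7: count[7] becomes 1
Degrees (1 + count): deg[1]=1+0=1, deg[2]=1+1=2, deg[3]=1+0=1, deg[4]=1+0=1, deg[5]=1+3=4, deg[6]=1+0=1, deg[7]=1+1=2

Answer: 1 2 1 1 4 1 2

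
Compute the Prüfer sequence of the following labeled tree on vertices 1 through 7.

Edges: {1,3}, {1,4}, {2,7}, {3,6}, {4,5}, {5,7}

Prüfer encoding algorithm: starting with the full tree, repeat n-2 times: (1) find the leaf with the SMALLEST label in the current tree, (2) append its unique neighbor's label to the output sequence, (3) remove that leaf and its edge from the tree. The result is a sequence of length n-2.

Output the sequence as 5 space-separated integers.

Step 1: leaves = {2,6}. Remove smallest leaf 2, emit neighbor 7.
Step 2: leaves = {6,7}. Remove smallest leaf 6, emit neighbor 3.
Step 3: leaves = {3,7}. Remove smallest leaf 3, emit neighbor 1.
Step 4: leaves = {1,7}. Remove smallest leaf 1, emit neighbor 4.
Step 5: leaves = {4,7}. Remove smallest leaf 4, emit neighbor 5.
Done: 2 vertices remain (5, 7). Sequence = [7 3 1 4 5]

Answer: 7 3 1 4 5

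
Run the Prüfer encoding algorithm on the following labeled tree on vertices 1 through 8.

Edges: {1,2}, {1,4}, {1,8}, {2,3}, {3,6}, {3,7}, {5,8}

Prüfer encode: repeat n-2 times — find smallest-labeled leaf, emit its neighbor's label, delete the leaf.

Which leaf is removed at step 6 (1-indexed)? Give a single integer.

Answer: 2

Derivation:
Step 1: current leaves = {4,5,6,7}. Remove leaf 4 (neighbor: 1).
Step 2: current leaves = {5,6,7}. Remove leaf 5 (neighbor: 8).
Step 3: current leaves = {6,7,8}. Remove leaf 6 (neighbor: 3).
Step 4: current leaves = {7,8}. Remove leaf 7 (neighbor: 3).
Step 5: current leaves = {3,8}. Remove leaf 3 (neighbor: 2).
Step 6: current leaves = {2,8}. Remove leaf 2 (neighbor: 1).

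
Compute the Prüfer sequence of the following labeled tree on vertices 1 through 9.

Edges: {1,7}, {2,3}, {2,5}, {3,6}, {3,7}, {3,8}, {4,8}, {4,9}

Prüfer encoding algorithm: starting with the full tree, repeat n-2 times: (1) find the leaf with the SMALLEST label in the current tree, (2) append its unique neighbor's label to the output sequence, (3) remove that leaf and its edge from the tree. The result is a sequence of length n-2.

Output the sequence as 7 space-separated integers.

Step 1: leaves = {1,5,6,9}. Remove smallest leaf 1, emit neighbor 7.
Step 2: leaves = {5,6,7,9}. Remove smallest leaf 5, emit neighbor 2.
Step 3: leaves = {2,6,7,9}. Remove smallest leaf 2, emit neighbor 3.
Step 4: leaves = {6,7,9}. Remove smallest leaf 6, emit neighbor 3.
Step 5: leaves = {7,9}. Remove smallest leaf 7, emit neighbor 3.
Step 6: leaves = {3,9}. Remove smallest leaf 3, emit neighbor 8.
Step 7: leaves = {8,9}. Remove smallest leaf 8, emit neighbor 4.
Done: 2 vertices remain (4, 9). Sequence = [7 2 3 3 3 8 4]

Answer: 7 2 3 3 3 8 4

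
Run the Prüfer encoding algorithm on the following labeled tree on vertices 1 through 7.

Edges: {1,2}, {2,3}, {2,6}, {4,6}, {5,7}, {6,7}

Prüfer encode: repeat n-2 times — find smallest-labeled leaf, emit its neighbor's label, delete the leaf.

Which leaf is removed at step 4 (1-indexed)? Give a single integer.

Step 1: current leaves = {1,3,4,5}. Remove leaf 1 (neighbor: 2).
Step 2: current leaves = {3,4,5}. Remove leaf 3 (neighbor: 2).
Step 3: current leaves = {2,4,5}. Remove leaf 2 (neighbor: 6).
Step 4: current leaves = {4,5}. Remove leaf 4 (neighbor: 6).

Answer: 4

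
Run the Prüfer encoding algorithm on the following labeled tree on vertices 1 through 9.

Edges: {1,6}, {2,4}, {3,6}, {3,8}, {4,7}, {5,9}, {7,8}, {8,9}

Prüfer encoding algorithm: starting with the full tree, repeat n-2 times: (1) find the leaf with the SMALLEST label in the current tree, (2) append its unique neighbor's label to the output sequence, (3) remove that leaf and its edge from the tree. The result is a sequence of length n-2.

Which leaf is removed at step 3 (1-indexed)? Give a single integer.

Step 1: current leaves = {1,2,5}. Remove leaf 1 (neighbor: 6).
Step 2: current leaves = {2,5,6}. Remove leaf 2 (neighbor: 4).
Step 3: current leaves = {4,5,6}. Remove leaf 4 (neighbor: 7).

Answer: 4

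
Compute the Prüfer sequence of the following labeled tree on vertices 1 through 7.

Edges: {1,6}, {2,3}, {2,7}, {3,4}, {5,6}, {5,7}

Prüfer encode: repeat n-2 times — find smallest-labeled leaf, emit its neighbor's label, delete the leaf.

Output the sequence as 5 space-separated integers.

Answer: 6 3 2 7 5

Derivation:
Step 1: leaves = {1,4}. Remove smallest leaf 1, emit neighbor 6.
Step 2: leaves = {4,6}. Remove smallest leaf 4, emit neighbor 3.
Step 3: leaves = {3,6}. Remove smallest leaf 3, emit neighbor 2.
Step 4: leaves = {2,6}. Remove smallest leaf 2, emit neighbor 7.
Step 5: leaves = {6,7}. Remove smallest leaf 6, emit neighbor 5.
Done: 2 vertices remain (5, 7). Sequence = [6 3 2 7 5]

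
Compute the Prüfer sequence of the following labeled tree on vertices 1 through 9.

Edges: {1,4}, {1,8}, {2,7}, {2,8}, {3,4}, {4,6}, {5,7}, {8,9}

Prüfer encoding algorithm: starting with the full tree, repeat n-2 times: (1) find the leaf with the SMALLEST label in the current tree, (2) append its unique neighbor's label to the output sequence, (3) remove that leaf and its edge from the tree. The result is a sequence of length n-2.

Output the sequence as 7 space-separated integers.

Step 1: leaves = {3,5,6,9}. Remove smallest leaf 3, emit neighbor 4.
Step 2: leaves = {5,6,9}. Remove smallest leaf 5, emit neighbor 7.
Step 3: leaves = {6,7,9}. Remove smallest leaf 6, emit neighbor 4.
Step 4: leaves = {4,7,9}. Remove smallest leaf 4, emit neighbor 1.
Step 5: leaves = {1,7,9}. Remove smallest leaf 1, emit neighbor 8.
Step 6: leaves = {7,9}. Remove smallest leaf 7, emit neighbor 2.
Step 7: leaves = {2,9}. Remove smallest leaf 2, emit neighbor 8.
Done: 2 vertices remain (8, 9). Sequence = [4 7 4 1 8 2 8]

Answer: 4 7 4 1 8 2 8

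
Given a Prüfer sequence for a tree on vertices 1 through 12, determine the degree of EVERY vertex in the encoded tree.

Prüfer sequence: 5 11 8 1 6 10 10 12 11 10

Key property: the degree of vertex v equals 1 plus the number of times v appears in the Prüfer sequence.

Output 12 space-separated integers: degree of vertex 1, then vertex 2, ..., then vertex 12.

p_1 = 5: count[5] becomes 1
p_2 = 11: count[11] becomes 1
p_3 = 8: count[8] becomes 1
p_4 = 1: count[1] becomes 1
p_5 = 6: count[6] becomes 1
p_6 = 10: count[10] becomes 1
p_7 = 10: count[10] becomes 2
p_8 = 12: count[12] becomes 1
p_9 = 11: count[11] becomes 2
p_10 = 10: count[10] becomes 3
Degrees (1 + count): deg[1]=1+1=2, deg[2]=1+0=1, deg[3]=1+0=1, deg[4]=1+0=1, deg[5]=1+1=2, deg[6]=1+1=2, deg[7]=1+0=1, deg[8]=1+1=2, deg[9]=1+0=1, deg[10]=1+3=4, deg[11]=1+2=3, deg[12]=1+1=2

Answer: 2 1 1 1 2 2 1 2 1 4 3 2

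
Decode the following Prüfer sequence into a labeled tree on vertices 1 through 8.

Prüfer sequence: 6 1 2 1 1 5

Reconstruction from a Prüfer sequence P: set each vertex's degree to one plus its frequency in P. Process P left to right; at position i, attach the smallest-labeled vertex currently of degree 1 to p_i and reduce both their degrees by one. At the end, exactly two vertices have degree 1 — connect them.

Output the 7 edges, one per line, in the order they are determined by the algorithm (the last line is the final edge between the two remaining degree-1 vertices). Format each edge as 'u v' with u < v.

Initial degrees: {1:4, 2:2, 3:1, 4:1, 5:2, 6:2, 7:1, 8:1}
Step 1: smallest deg-1 vertex = 3, p_1 = 6. Add edge {3,6}. Now deg[3]=0, deg[6]=1.
Step 2: smallest deg-1 vertex = 4, p_2 = 1. Add edge {1,4}. Now deg[4]=0, deg[1]=3.
Step 3: smallest deg-1 vertex = 6, p_3 = 2. Add edge {2,6}. Now deg[6]=0, deg[2]=1.
Step 4: smallest deg-1 vertex = 2, p_4 = 1. Add edge {1,2}. Now deg[2]=0, deg[1]=2.
Step 5: smallest deg-1 vertex = 7, p_5 = 1. Add edge {1,7}. Now deg[7]=0, deg[1]=1.
Step 6: smallest deg-1 vertex = 1, p_6 = 5. Add edge {1,5}. Now deg[1]=0, deg[5]=1.
Final: two remaining deg-1 vertices are 5, 8. Add edge {5,8}.

Answer: 3 6
1 4
2 6
1 2
1 7
1 5
5 8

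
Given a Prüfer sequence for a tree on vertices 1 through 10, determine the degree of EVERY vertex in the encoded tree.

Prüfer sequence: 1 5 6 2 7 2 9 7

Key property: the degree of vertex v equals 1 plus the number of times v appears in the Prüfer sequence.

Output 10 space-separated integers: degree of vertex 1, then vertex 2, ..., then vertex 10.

p_1 = 1: count[1] becomes 1
p_2 = 5: count[5] becomes 1
p_3 = 6: count[6] becomes 1
p_4 = 2: count[2] becomes 1
p_5 = 7: count[7] becomes 1
p_6 = 2: count[2] becomes 2
p_7 = 9: count[9] becomes 1
p_8 = 7: count[7] becomes 2
Degrees (1 + count): deg[1]=1+1=2, deg[2]=1+2=3, deg[3]=1+0=1, deg[4]=1+0=1, deg[5]=1+1=2, deg[6]=1+1=2, deg[7]=1+2=3, deg[8]=1+0=1, deg[9]=1+1=2, deg[10]=1+0=1

Answer: 2 3 1 1 2 2 3 1 2 1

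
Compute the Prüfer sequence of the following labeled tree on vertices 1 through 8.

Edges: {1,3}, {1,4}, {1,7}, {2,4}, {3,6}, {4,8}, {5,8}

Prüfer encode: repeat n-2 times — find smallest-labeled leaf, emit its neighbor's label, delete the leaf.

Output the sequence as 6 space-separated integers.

Step 1: leaves = {2,5,6,7}. Remove smallest leaf 2, emit neighbor 4.
Step 2: leaves = {5,6,7}. Remove smallest leaf 5, emit neighbor 8.
Step 3: leaves = {6,7,8}. Remove smallest leaf 6, emit neighbor 3.
Step 4: leaves = {3,7,8}. Remove smallest leaf 3, emit neighbor 1.
Step 5: leaves = {7,8}. Remove smallest leaf 7, emit neighbor 1.
Step 6: leaves = {1,8}. Remove smallest leaf 1, emit neighbor 4.
Done: 2 vertices remain (4, 8). Sequence = [4 8 3 1 1 4]

Answer: 4 8 3 1 1 4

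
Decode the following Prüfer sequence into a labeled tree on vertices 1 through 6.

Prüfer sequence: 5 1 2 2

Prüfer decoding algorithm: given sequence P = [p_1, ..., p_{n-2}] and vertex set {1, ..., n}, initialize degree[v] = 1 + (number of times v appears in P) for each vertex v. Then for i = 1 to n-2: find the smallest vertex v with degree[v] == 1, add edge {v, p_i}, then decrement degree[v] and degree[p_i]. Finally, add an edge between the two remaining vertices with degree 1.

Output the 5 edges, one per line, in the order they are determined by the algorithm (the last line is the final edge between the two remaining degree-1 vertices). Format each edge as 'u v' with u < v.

Answer: 3 5
1 4
1 2
2 5
2 6

Derivation:
Initial degrees: {1:2, 2:3, 3:1, 4:1, 5:2, 6:1}
Step 1: smallest deg-1 vertex = 3, p_1 = 5. Add edge {3,5}. Now deg[3]=0, deg[5]=1.
Step 2: smallest deg-1 vertex = 4, p_2 = 1. Add edge {1,4}. Now deg[4]=0, deg[1]=1.
Step 3: smallest deg-1 vertex = 1, p_3 = 2. Add edge {1,2}. Now deg[1]=0, deg[2]=2.
Step 4: smallest deg-1 vertex = 5, p_4 = 2. Add edge {2,5}. Now deg[5]=0, deg[2]=1.
Final: two remaining deg-1 vertices are 2, 6. Add edge {2,6}.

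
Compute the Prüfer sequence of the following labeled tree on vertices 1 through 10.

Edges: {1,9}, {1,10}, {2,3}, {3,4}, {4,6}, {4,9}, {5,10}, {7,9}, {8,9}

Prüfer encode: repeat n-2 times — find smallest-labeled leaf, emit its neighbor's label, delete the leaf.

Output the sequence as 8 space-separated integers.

Answer: 3 4 10 4 9 9 9 1

Derivation:
Step 1: leaves = {2,5,6,7,8}. Remove smallest leaf 2, emit neighbor 3.
Step 2: leaves = {3,5,6,7,8}. Remove smallest leaf 3, emit neighbor 4.
Step 3: leaves = {5,6,7,8}. Remove smallest leaf 5, emit neighbor 10.
Step 4: leaves = {6,7,8,10}. Remove smallest leaf 6, emit neighbor 4.
Step 5: leaves = {4,7,8,10}. Remove smallest leaf 4, emit neighbor 9.
Step 6: leaves = {7,8,10}. Remove smallest leaf 7, emit neighbor 9.
Step 7: leaves = {8,10}. Remove smallest leaf 8, emit neighbor 9.
Step 8: leaves = {9,10}. Remove smallest leaf 9, emit neighbor 1.
Done: 2 vertices remain (1, 10). Sequence = [3 4 10 4 9 9 9 1]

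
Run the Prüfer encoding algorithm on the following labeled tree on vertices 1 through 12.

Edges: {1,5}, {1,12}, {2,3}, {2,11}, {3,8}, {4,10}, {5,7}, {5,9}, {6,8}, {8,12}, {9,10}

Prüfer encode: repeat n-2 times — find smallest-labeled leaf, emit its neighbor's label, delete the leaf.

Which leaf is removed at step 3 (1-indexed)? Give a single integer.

Step 1: current leaves = {4,6,7,11}. Remove leaf 4 (neighbor: 10).
Step 2: current leaves = {6,7,10,11}. Remove leaf 6 (neighbor: 8).
Step 3: current leaves = {7,10,11}. Remove leaf 7 (neighbor: 5).

Answer: 7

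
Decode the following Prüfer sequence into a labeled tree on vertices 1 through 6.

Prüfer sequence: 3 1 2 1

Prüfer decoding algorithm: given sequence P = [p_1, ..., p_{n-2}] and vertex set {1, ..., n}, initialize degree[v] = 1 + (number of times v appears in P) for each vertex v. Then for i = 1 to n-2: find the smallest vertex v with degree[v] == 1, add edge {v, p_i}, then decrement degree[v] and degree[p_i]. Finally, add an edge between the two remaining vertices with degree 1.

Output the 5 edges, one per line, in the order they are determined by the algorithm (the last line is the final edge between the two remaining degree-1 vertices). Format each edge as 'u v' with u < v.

Initial degrees: {1:3, 2:2, 3:2, 4:1, 5:1, 6:1}
Step 1: smallest deg-1 vertex = 4, p_1 = 3. Add edge {3,4}. Now deg[4]=0, deg[3]=1.
Step 2: smallest deg-1 vertex = 3, p_2 = 1. Add edge {1,3}. Now deg[3]=0, deg[1]=2.
Step 3: smallest deg-1 vertex = 5, p_3 = 2. Add edge {2,5}. Now deg[5]=0, deg[2]=1.
Step 4: smallest deg-1 vertex = 2, p_4 = 1. Add edge {1,2}. Now deg[2]=0, deg[1]=1.
Final: two remaining deg-1 vertices are 1, 6. Add edge {1,6}.

Answer: 3 4
1 3
2 5
1 2
1 6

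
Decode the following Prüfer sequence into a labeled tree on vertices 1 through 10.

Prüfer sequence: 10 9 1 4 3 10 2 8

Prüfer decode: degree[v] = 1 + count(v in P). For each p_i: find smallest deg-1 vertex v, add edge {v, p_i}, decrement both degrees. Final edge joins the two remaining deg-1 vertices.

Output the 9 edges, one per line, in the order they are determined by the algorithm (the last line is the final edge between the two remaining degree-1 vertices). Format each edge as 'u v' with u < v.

Initial degrees: {1:2, 2:2, 3:2, 4:2, 5:1, 6:1, 7:1, 8:2, 9:2, 10:3}
Step 1: smallest deg-1 vertex = 5, p_1 = 10. Add edge {5,10}. Now deg[5]=0, deg[10]=2.
Step 2: smallest deg-1 vertex = 6, p_2 = 9. Add edge {6,9}. Now deg[6]=0, deg[9]=1.
Step 3: smallest deg-1 vertex = 7, p_3 = 1. Add edge {1,7}. Now deg[7]=0, deg[1]=1.
Step 4: smallest deg-1 vertex = 1, p_4 = 4. Add edge {1,4}. Now deg[1]=0, deg[4]=1.
Step 5: smallest deg-1 vertex = 4, p_5 = 3. Add edge {3,4}. Now deg[4]=0, deg[3]=1.
Step 6: smallest deg-1 vertex = 3, p_6 = 10. Add edge {3,10}. Now deg[3]=0, deg[10]=1.
Step 7: smallest deg-1 vertex = 9, p_7 = 2. Add edge {2,9}. Now deg[9]=0, deg[2]=1.
Step 8: smallest deg-1 vertex = 2, p_8 = 8. Add edge {2,8}. Now deg[2]=0, deg[8]=1.
Final: two remaining deg-1 vertices are 8, 10. Add edge {8,10}.

Answer: 5 10
6 9
1 7
1 4
3 4
3 10
2 9
2 8
8 10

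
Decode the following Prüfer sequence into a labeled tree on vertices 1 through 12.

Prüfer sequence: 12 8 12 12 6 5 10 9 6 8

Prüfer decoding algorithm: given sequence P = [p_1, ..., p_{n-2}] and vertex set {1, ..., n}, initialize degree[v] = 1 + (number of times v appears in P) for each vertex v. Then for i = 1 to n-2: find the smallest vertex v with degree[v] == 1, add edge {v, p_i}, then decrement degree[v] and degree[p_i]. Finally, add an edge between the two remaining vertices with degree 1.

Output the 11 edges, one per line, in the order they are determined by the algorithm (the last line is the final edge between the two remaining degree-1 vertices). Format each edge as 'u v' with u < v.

Answer: 1 12
2 8
3 12
4 12
6 7
5 11
5 10
9 10
6 9
6 8
8 12

Derivation:
Initial degrees: {1:1, 2:1, 3:1, 4:1, 5:2, 6:3, 7:1, 8:3, 9:2, 10:2, 11:1, 12:4}
Step 1: smallest deg-1 vertex = 1, p_1 = 12. Add edge {1,12}. Now deg[1]=0, deg[12]=3.
Step 2: smallest deg-1 vertex = 2, p_2 = 8. Add edge {2,8}. Now deg[2]=0, deg[8]=2.
Step 3: smallest deg-1 vertex = 3, p_3 = 12. Add edge {3,12}. Now deg[3]=0, deg[12]=2.
Step 4: smallest deg-1 vertex = 4, p_4 = 12. Add edge {4,12}. Now deg[4]=0, deg[12]=1.
Step 5: smallest deg-1 vertex = 7, p_5 = 6. Add edge {6,7}. Now deg[7]=0, deg[6]=2.
Step 6: smallest deg-1 vertex = 11, p_6 = 5. Add edge {5,11}. Now deg[11]=0, deg[5]=1.
Step 7: smallest deg-1 vertex = 5, p_7 = 10. Add edge {5,10}. Now deg[5]=0, deg[10]=1.
Step 8: smallest deg-1 vertex = 10, p_8 = 9. Add edge {9,10}. Now deg[10]=0, deg[9]=1.
Step 9: smallest deg-1 vertex = 9, p_9 = 6. Add edge {6,9}. Now deg[9]=0, deg[6]=1.
Step 10: smallest deg-1 vertex = 6, p_10 = 8. Add edge {6,8}. Now deg[6]=0, deg[8]=1.
Final: two remaining deg-1 vertices are 8, 12. Add edge {8,12}.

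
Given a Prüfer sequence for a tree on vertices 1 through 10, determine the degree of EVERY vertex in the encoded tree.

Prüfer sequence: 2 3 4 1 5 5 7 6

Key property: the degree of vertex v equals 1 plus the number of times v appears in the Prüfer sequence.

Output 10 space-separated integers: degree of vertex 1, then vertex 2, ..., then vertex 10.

p_1 = 2: count[2] becomes 1
p_2 = 3: count[3] becomes 1
p_3 = 4: count[4] becomes 1
p_4 = 1: count[1] becomes 1
p_5 = 5: count[5] becomes 1
p_6 = 5: count[5] becomes 2
p_7 = 7: count[7] becomes 1
p_8 = 6: count[6] becomes 1
Degrees (1 + count): deg[1]=1+1=2, deg[2]=1+1=2, deg[3]=1+1=2, deg[4]=1+1=2, deg[5]=1+2=3, deg[6]=1+1=2, deg[7]=1+1=2, deg[8]=1+0=1, deg[9]=1+0=1, deg[10]=1+0=1

Answer: 2 2 2 2 3 2 2 1 1 1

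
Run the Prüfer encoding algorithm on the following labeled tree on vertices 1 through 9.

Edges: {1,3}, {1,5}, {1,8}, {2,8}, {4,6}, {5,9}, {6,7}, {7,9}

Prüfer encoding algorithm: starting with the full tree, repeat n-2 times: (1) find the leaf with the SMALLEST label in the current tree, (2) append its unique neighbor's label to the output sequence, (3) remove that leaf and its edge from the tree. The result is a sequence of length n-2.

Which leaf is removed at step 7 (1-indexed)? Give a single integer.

Step 1: current leaves = {2,3,4}. Remove leaf 2 (neighbor: 8).
Step 2: current leaves = {3,4,8}. Remove leaf 3 (neighbor: 1).
Step 3: current leaves = {4,8}. Remove leaf 4 (neighbor: 6).
Step 4: current leaves = {6,8}. Remove leaf 6 (neighbor: 7).
Step 5: current leaves = {7,8}. Remove leaf 7 (neighbor: 9).
Step 6: current leaves = {8,9}. Remove leaf 8 (neighbor: 1).
Step 7: current leaves = {1,9}. Remove leaf 1 (neighbor: 5).

Answer: 1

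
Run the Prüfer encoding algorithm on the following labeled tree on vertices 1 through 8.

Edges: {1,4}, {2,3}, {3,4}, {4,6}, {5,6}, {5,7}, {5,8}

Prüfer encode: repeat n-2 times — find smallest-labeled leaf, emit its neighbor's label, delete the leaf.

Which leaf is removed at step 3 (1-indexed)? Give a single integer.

Answer: 3

Derivation:
Step 1: current leaves = {1,2,7,8}. Remove leaf 1 (neighbor: 4).
Step 2: current leaves = {2,7,8}. Remove leaf 2 (neighbor: 3).
Step 3: current leaves = {3,7,8}. Remove leaf 3 (neighbor: 4).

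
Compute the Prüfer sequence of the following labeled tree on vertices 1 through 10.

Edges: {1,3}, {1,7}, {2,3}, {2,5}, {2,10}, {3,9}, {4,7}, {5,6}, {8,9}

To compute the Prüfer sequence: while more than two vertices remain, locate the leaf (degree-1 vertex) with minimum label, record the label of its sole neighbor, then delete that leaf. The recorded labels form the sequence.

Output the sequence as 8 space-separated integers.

Answer: 7 5 2 1 3 9 3 2

Derivation:
Step 1: leaves = {4,6,8,10}. Remove smallest leaf 4, emit neighbor 7.
Step 2: leaves = {6,7,8,10}. Remove smallest leaf 6, emit neighbor 5.
Step 3: leaves = {5,7,8,10}. Remove smallest leaf 5, emit neighbor 2.
Step 4: leaves = {7,8,10}. Remove smallest leaf 7, emit neighbor 1.
Step 5: leaves = {1,8,10}. Remove smallest leaf 1, emit neighbor 3.
Step 6: leaves = {8,10}. Remove smallest leaf 8, emit neighbor 9.
Step 7: leaves = {9,10}. Remove smallest leaf 9, emit neighbor 3.
Step 8: leaves = {3,10}. Remove smallest leaf 3, emit neighbor 2.
Done: 2 vertices remain (2, 10). Sequence = [7 5 2 1 3 9 3 2]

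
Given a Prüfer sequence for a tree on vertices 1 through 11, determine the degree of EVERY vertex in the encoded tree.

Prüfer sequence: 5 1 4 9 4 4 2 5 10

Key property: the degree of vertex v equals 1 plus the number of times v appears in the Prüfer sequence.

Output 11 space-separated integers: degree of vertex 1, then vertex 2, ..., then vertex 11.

Answer: 2 2 1 4 3 1 1 1 2 2 1

Derivation:
p_1 = 5: count[5] becomes 1
p_2 = 1: count[1] becomes 1
p_3 = 4: count[4] becomes 1
p_4 = 9: count[9] becomes 1
p_5 = 4: count[4] becomes 2
p_6 = 4: count[4] becomes 3
p_7 = 2: count[2] becomes 1
p_8 = 5: count[5] becomes 2
p_9 = 10: count[10] becomes 1
Degrees (1 + count): deg[1]=1+1=2, deg[2]=1+1=2, deg[3]=1+0=1, deg[4]=1+3=4, deg[5]=1+2=3, deg[6]=1+0=1, deg[7]=1+0=1, deg[8]=1+0=1, deg[9]=1+1=2, deg[10]=1+1=2, deg[11]=1+0=1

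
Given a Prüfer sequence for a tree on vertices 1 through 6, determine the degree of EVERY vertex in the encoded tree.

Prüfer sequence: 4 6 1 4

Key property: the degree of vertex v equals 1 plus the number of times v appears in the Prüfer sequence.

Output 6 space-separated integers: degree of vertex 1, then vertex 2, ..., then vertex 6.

p_1 = 4: count[4] becomes 1
p_2 = 6: count[6] becomes 1
p_3 = 1: count[1] becomes 1
p_4 = 4: count[4] becomes 2
Degrees (1 + count): deg[1]=1+1=2, deg[2]=1+0=1, deg[3]=1+0=1, deg[4]=1+2=3, deg[5]=1+0=1, deg[6]=1+1=2

Answer: 2 1 1 3 1 2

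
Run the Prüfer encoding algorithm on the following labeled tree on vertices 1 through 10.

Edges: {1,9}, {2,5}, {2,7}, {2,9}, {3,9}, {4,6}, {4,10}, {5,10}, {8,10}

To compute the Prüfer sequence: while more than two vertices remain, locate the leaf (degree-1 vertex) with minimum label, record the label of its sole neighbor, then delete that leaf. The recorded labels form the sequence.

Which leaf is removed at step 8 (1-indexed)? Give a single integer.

Step 1: current leaves = {1,3,6,7,8}. Remove leaf 1 (neighbor: 9).
Step 2: current leaves = {3,6,7,8}. Remove leaf 3 (neighbor: 9).
Step 3: current leaves = {6,7,8,9}. Remove leaf 6 (neighbor: 4).
Step 4: current leaves = {4,7,8,9}. Remove leaf 4 (neighbor: 10).
Step 5: current leaves = {7,8,9}. Remove leaf 7 (neighbor: 2).
Step 6: current leaves = {8,9}. Remove leaf 8 (neighbor: 10).
Step 7: current leaves = {9,10}. Remove leaf 9 (neighbor: 2).
Step 8: current leaves = {2,10}. Remove leaf 2 (neighbor: 5).

Answer: 2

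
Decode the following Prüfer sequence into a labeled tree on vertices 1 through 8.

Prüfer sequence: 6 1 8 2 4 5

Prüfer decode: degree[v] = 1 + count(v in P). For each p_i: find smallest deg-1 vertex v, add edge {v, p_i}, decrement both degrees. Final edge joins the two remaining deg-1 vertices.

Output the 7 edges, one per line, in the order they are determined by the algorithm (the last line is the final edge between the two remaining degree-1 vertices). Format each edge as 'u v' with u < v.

Answer: 3 6
1 6
1 8
2 7
2 4
4 5
5 8

Derivation:
Initial degrees: {1:2, 2:2, 3:1, 4:2, 5:2, 6:2, 7:1, 8:2}
Step 1: smallest deg-1 vertex = 3, p_1 = 6. Add edge {3,6}. Now deg[3]=0, deg[6]=1.
Step 2: smallest deg-1 vertex = 6, p_2 = 1. Add edge {1,6}. Now deg[6]=0, deg[1]=1.
Step 3: smallest deg-1 vertex = 1, p_3 = 8. Add edge {1,8}. Now deg[1]=0, deg[8]=1.
Step 4: smallest deg-1 vertex = 7, p_4 = 2. Add edge {2,7}. Now deg[7]=0, deg[2]=1.
Step 5: smallest deg-1 vertex = 2, p_5 = 4. Add edge {2,4}. Now deg[2]=0, deg[4]=1.
Step 6: smallest deg-1 vertex = 4, p_6 = 5. Add edge {4,5}. Now deg[4]=0, deg[5]=1.
Final: two remaining deg-1 vertices are 5, 8. Add edge {5,8}.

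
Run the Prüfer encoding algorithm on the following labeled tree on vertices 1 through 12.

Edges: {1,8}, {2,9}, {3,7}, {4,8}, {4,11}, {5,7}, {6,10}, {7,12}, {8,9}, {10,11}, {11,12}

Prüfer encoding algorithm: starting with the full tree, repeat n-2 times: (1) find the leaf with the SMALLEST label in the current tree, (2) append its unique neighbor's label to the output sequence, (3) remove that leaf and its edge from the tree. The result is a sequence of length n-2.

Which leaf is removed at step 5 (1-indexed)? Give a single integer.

Answer: 6

Derivation:
Step 1: current leaves = {1,2,3,5,6}. Remove leaf 1 (neighbor: 8).
Step 2: current leaves = {2,3,5,6}. Remove leaf 2 (neighbor: 9).
Step 3: current leaves = {3,5,6,9}. Remove leaf 3 (neighbor: 7).
Step 4: current leaves = {5,6,9}. Remove leaf 5 (neighbor: 7).
Step 5: current leaves = {6,7,9}. Remove leaf 6 (neighbor: 10).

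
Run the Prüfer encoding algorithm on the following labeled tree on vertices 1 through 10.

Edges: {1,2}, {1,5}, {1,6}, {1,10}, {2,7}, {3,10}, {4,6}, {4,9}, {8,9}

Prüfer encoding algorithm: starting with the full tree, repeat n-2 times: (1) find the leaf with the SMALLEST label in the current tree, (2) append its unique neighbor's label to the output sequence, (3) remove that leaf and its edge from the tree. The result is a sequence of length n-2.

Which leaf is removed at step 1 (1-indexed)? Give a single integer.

Answer: 3

Derivation:
Step 1: current leaves = {3,5,7,8}. Remove leaf 3 (neighbor: 10).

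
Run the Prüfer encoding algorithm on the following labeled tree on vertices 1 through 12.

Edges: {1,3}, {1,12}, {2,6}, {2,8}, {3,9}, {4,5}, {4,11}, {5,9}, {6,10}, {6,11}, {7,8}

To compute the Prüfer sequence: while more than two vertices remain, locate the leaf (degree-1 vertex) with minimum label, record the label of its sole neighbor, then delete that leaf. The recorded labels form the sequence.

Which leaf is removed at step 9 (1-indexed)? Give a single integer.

Step 1: current leaves = {7,10,12}. Remove leaf 7 (neighbor: 8).
Step 2: current leaves = {8,10,12}. Remove leaf 8 (neighbor: 2).
Step 3: current leaves = {2,10,12}. Remove leaf 2 (neighbor: 6).
Step 4: current leaves = {10,12}. Remove leaf 10 (neighbor: 6).
Step 5: current leaves = {6,12}. Remove leaf 6 (neighbor: 11).
Step 6: current leaves = {11,12}. Remove leaf 11 (neighbor: 4).
Step 7: current leaves = {4,12}. Remove leaf 4 (neighbor: 5).
Step 8: current leaves = {5,12}. Remove leaf 5 (neighbor: 9).
Step 9: current leaves = {9,12}. Remove leaf 9 (neighbor: 3).

Answer: 9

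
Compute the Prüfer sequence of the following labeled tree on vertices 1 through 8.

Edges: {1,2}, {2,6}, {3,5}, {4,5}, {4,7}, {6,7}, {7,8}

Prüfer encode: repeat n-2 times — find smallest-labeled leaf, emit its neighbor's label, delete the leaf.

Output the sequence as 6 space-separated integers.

Step 1: leaves = {1,3,8}. Remove smallest leaf 1, emit neighbor 2.
Step 2: leaves = {2,3,8}. Remove smallest leaf 2, emit neighbor 6.
Step 3: leaves = {3,6,8}. Remove smallest leaf 3, emit neighbor 5.
Step 4: leaves = {5,6,8}. Remove smallest leaf 5, emit neighbor 4.
Step 5: leaves = {4,6,8}. Remove smallest leaf 4, emit neighbor 7.
Step 6: leaves = {6,8}. Remove smallest leaf 6, emit neighbor 7.
Done: 2 vertices remain (7, 8). Sequence = [2 6 5 4 7 7]

Answer: 2 6 5 4 7 7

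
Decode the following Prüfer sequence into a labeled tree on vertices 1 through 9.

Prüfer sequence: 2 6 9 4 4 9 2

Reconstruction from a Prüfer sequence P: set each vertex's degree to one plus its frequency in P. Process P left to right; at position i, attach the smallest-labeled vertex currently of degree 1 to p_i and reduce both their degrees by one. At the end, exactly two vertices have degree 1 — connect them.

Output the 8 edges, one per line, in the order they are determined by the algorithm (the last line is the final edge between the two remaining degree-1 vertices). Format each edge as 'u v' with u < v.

Answer: 1 2
3 6
5 9
4 6
4 7
4 9
2 8
2 9

Derivation:
Initial degrees: {1:1, 2:3, 3:1, 4:3, 5:1, 6:2, 7:1, 8:1, 9:3}
Step 1: smallest deg-1 vertex = 1, p_1 = 2. Add edge {1,2}. Now deg[1]=0, deg[2]=2.
Step 2: smallest deg-1 vertex = 3, p_2 = 6. Add edge {3,6}. Now deg[3]=0, deg[6]=1.
Step 3: smallest deg-1 vertex = 5, p_3 = 9. Add edge {5,9}. Now deg[5]=0, deg[9]=2.
Step 4: smallest deg-1 vertex = 6, p_4 = 4. Add edge {4,6}. Now deg[6]=0, deg[4]=2.
Step 5: smallest deg-1 vertex = 7, p_5 = 4. Add edge {4,7}. Now deg[7]=0, deg[4]=1.
Step 6: smallest deg-1 vertex = 4, p_6 = 9. Add edge {4,9}. Now deg[4]=0, deg[9]=1.
Step 7: smallest deg-1 vertex = 8, p_7 = 2. Add edge {2,8}. Now deg[8]=0, deg[2]=1.
Final: two remaining deg-1 vertices are 2, 9. Add edge {2,9}.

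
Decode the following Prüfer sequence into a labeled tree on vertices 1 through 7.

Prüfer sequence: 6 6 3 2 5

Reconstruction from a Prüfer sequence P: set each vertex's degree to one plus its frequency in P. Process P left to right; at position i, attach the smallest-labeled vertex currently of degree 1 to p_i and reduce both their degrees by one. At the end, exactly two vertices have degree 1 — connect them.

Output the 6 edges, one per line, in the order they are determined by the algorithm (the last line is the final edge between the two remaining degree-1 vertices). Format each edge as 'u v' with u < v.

Answer: 1 6
4 6
3 6
2 3
2 5
5 7

Derivation:
Initial degrees: {1:1, 2:2, 3:2, 4:1, 5:2, 6:3, 7:1}
Step 1: smallest deg-1 vertex = 1, p_1 = 6. Add edge {1,6}. Now deg[1]=0, deg[6]=2.
Step 2: smallest deg-1 vertex = 4, p_2 = 6. Add edge {4,6}. Now deg[4]=0, deg[6]=1.
Step 3: smallest deg-1 vertex = 6, p_3 = 3. Add edge {3,6}. Now deg[6]=0, deg[3]=1.
Step 4: smallest deg-1 vertex = 3, p_4 = 2. Add edge {2,3}. Now deg[3]=0, deg[2]=1.
Step 5: smallest deg-1 vertex = 2, p_5 = 5. Add edge {2,5}. Now deg[2]=0, deg[5]=1.
Final: two remaining deg-1 vertices are 5, 7. Add edge {5,7}.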